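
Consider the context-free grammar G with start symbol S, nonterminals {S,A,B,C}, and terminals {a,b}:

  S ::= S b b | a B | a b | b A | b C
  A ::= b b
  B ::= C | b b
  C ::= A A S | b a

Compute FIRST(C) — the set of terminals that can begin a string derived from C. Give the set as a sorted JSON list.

Compute FIRST by fixpoint:
iter 1:
  A via A→b b: +{b}
  B via B→b b: +{b}
  C via C→A A S: +{b}
  S via S→a B: +{a}
  S via S→b A: +{b}
  S: {a,b}  A: {b}  B: {b}  C: {b}
iter 2: (stable)
  S: {a,b}  A: {b}  B: {b}  C: {b}

FIRST(C) = ["b"]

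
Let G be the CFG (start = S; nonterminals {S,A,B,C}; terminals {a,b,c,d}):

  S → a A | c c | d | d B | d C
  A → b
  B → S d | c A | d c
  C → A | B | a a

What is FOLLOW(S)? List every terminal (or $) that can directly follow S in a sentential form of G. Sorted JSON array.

FIRST iteration:
iter 1:
  A via A→b: +{b}
  B via B→c A: +{c}
  B via B→d c: +{d}
  C via C→A: +{b}
  C via C→B: +{c,d}
  C via C→a a: +{a}
  S via S→a A: +{a}
  S via S→c c: +{c}
  S via S→d: +{d}
  FIRST[S]={a,c,d}  FIRST[A]={b}  FIRST[B]={c,d}  FIRST[C]={a,b,c,d}
iter 2:
  B via B→S d: +{a}
  FIRST[S]={a,c,d}  FIRST[A]={b}  FIRST[B]={a,c,d}  FIRST[C]={a,b,c,d}
iter 3: (no change)
  FIRST[S]={a,c,d}  FIRST[A]={b}  FIRST[B]={a,c,d}  FIRST[C]={a,b,c,d}

FOLLOW iteration:
FOLLOW(S) := {$}
[1]
  B→S d: FOLLOW(S) ⊇ FIRST(d) = {d}; new: +{d}
  S→a A: FOLLOW(A) ⊇ FOLLOW(S) ⊇ {$,d}; new: +{$,d}
  S→d B: FOLLOW(B) ⊇ FOLLOW(S) ⊇ {$,d}; new: +{$,d}
  S→d C: FOLLOW(C) ⊇ FOLLOW(S) ⊇ {$,d}; new: +{$,d}
  FOLLOW[S]={$,d}  FOLLOW[A]={$,d}  FOLLOW[B]={$,d}  FOLLOW[C]={$,d}
[2] done
  FOLLOW[S]={$,d}  FOLLOW[A]={$,d}  FOLLOW[B]={$,d}  FOLLOW[C]={$,d}

FOLLOW(S) = ["$", "d"]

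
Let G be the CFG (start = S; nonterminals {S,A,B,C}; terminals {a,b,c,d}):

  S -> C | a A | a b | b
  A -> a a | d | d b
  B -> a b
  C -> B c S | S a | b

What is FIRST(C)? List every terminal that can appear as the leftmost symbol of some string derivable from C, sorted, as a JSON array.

FIRST sets, iterate to fixpoint:
[1]
  A via A→a a: +{a}
  A via A→d: +{d}
  B via B→a b: +{a}
  C via C→B c S: +{a}
  C via C→b: +{b}
  S via S→C: +{a,b}
  FIRST[S]={a,b}  FIRST[A]={a,d}  FIRST[B]={a}  FIRST[C]={a,b}
[2] done
  FIRST[S]={a,b}  FIRST[A]={a,d}  FIRST[B]={a}  FIRST[C]={a,b}

FIRST(C) = ["a", "b"]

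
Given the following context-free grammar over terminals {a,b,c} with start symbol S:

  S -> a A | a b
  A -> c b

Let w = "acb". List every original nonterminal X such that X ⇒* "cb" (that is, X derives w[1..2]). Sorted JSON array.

CNF form of G:
  S -> T2 A | T2 T1
  A -> T0 T1
  T0 -> c
  T1 -> b
  T2 -> a

CYK fill — only the sub-triangle for w[1..2]:
  T[1,1] 'c' = {T0}  orig:{}
  T[2,2] 'b' = {T1}  orig:{}
  T[1,2] 'cb' = {A}

Original NTs in T[1,2] deriving "cb": ["A"]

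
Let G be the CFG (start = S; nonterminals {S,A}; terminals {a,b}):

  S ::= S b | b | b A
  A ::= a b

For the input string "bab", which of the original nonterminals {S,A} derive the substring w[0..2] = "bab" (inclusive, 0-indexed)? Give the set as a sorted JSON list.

Convert to CNF:
  S -> S T1 | T1 A | b
  A -> T0 T1
  T0 -> a
  T1 -> b

CYK fill (cells [i..j] with 0 ≤ i ≤ j ≤ 2 only):
  T[0,0] 'b' = {S,T1}  orig:{S}
  T[1,1] 'a' = {T0}  orig:{}
  T[2,2] 'b' = {S,T1}  orig:{S}
  T[0,1] 'ba' = ∅
  T[1,2] 'ab' = {A}
  T[0,2] 'bab' = {S}

Original NTs in T[0,2] deriving "bab": ["S"]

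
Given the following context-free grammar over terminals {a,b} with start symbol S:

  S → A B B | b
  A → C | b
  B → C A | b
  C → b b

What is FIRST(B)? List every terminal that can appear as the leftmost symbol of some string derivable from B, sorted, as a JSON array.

FIRST iteration:
[1]
  A via A→b: +{b}
  B via B→b: +{b}
  C via C→b b: +{b}
  S via S→A B B: +{b}
  S: {b}  A: {b}  B: {b}  C: {b}
[2] (stable)
  S: {b}  A: {b}  B: {b}  C: {b}

FIRST(B) = ["b"]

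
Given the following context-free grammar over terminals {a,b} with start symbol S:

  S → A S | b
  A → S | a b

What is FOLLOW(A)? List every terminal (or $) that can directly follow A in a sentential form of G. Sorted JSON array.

Compute FIRST by fixpoint:
round 1:
  A via A→a b: +{a}
  S via S→A S: +{a}
  S via S→b: +{b}
  S: {a,b}  A: {a}
round 2:
  A via A→S: +{b}
  S: {a,b}  A: {a,b}
round 3: — fixpoint
  S: {a,b}  A: {a,b}

FOLLOW sets:
seed FOLLOW(S) with $
round 1:
  S→A S: FOLLOW(A) ⊇ FIRST(S) = {a,b}; new: +{a,b}
  FOLLOW[S]={$}  FOLLOW[A]={a,b}
round 2:
  A→S: FOLLOW(S) ⊇ FOLLOW(A) ⊇ {a,b}; new: +{a,b}
  FOLLOW[S]={$,a,b}  FOLLOW[A]={a,b}
round 3: (stable)
  FOLLOW[S]={$,a,b}  FOLLOW[A]={a,b}

FOLLOW(A) = ["a", "b"]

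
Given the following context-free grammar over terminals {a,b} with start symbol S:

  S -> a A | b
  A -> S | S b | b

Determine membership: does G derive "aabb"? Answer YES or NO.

CNF form of G:
  S -> T1 A | b
  A -> S T0 | T1 A | b
  T0 -> b
  T1 -> a

CYK fill:
  [0..0]={T1}  "a"  orig:{}
  [1..1]={T1}  "a"  orig:{}
  [2..2]={A,S,T0}  "b"  orig:{A,S}
  [3..3]={A,S,T0}  "b"  orig:{A,S}
  [0..1]=∅  "aa"
  [1..2]={A,S}  "ab"
  [2..3]={A}  "bb"
  [0..2]={A,S}  "aab"
  [1..3]={A,S}  "abb"
  [0..3]={A,S}  "aabb"

S ∈ T[0,3] ⇒ YES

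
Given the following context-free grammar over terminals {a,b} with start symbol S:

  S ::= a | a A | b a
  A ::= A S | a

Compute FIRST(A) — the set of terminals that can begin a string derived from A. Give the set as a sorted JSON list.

FIRST iteration:
[1]
  A via A→a: +{a}
  S via S→a: +{a}
  S via S→b a: +{b}
  FIRST[S]={a,b}  FIRST[A]={a}
[2] (no change)
  FIRST[S]={a,b}  FIRST[A]={a}

FIRST(A) = ["a"]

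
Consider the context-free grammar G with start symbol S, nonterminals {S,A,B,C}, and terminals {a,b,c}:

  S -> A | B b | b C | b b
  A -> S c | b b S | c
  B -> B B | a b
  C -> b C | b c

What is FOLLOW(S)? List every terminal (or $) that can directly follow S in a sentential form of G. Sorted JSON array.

FIRST sets, iterate to fixpoint:
iter 1:
  A via A→b b S: +{b}
  A via A→c: +{c}
  B via B→a b: +{a}
  C via C→b C: +{b}
  S via S→A: +{b,c}
  S via S→B b: +{a}
  FIRST[S]={a,b,c}  FIRST[A]={b,c}  FIRST[B]={a}  FIRST[C]={b}
iter 2:
  A via A→S c: +{a}
  FIRST[S]={a,b,c}  FIRST[A]={a,b,c}  FIRST[B]={a}  FIRST[C]={b}
iter 3: (no change)
  FIRST[S]={a,b,c}  FIRST[A]={a,b,c}  FIRST[B]={a}  FIRST[C]={b}

Compute FOLLOW by fixpoint:
seed FOLLOW(S) with $
pass 1:
  A→S c: FOLLOW(S) ⊇ FIRST(c) = {c}; new: +{c}
  B→B B: FOLLOW(B) ⊇ FIRST(B) = {a}; new: +{a}
  S→A: FOLLOW(A) ⊇ FOLLOW(S) ⊇ {$,c}; new: +{$,c}
  S→B b: FOLLOW(B) ⊇ FIRST(b) = {b}; new: +{b}
  S→b C: FOLLOW(C) ⊇ FOLLOW(S) ⊇ {$,c}; new: +{$,c}
  S: {$,c}  A: {$,c}  B: {a,b}  C: {$,c}
pass 2: done
  S: {$,c}  A: {$,c}  B: {a,b}  C: {$,c}

FOLLOW(S) = ["$", "c"]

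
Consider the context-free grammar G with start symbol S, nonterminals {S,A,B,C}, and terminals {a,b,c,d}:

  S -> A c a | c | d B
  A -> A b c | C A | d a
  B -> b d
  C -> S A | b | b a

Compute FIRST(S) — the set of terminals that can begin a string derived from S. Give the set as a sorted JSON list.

FIRST sets, iterate to fixpoint:
round 1:
  A via A→d a: +{d}
  B via B→b d: +{b}
  C via C→b: +{b}
  S via S→A c a: +{d}
  S via S→c: +{c}
  FIRST(S)={c,d}  FIRST(A)={d}  FIRST(B)={b}  FIRST(C)={b}
round 2:
  A via A→C A: +{b}
  C via C→S A: +{c,d}
  S via S→A c a: +{b}
  FIRST(S)={b,c,d}  FIRST(A)={b,d}  FIRST(B)={b}  FIRST(C)={b,c,d}
round 3:
  A via A→C A: +{c}
  FIRST(S)={b,c,d}  FIRST(A)={b,c,d}  FIRST(B)={b}  FIRST(C)={b,c,d}
round 4: (stable)
  FIRST(S)={b,c,d}  FIRST(A)={b,c,d}  FIRST(B)={b}  FIRST(C)={b,c,d}

FIRST(S) = ["b", "c", "d"]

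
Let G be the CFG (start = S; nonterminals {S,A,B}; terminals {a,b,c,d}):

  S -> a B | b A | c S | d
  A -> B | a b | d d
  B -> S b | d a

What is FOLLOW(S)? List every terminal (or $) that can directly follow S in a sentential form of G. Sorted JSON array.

Compute FIRST by fixpoint:
pass 1:
  A via A→a b: +{a}
  A via A→d d: +{d}
  B via B→d a: +{d}
  S via S→a B: +{a}
  S via S→b A: +{b}
  S via S→c S: +{c}
  S via S→d: +{d}
  S: {a,b,c,d}  A: {a,d}  B: {d}
pass 2:
  B via B→S b: +{a,b,c}
  S: {a,b,c,d}  A: {a,d}  B: {a,b,c,d}
pass 3:
  A via A→B: +{b,c}
  S: {a,b,c,d}  A: {a,b,c,d}  B: {a,b,c,d}
pass 4: (stable)
  S: {a,b,c,d}  A: {a,b,c,d}  B: {a,b,c,d}

Compute FOLLOW by fixpoint:
initialize: $ ∈ FOLLOW(S)
[1]
  B→S b: FOLLOW(S) ⊇ FIRST(b) = {b}; new: +{b}
  S→a B: FOLLOW(B) ⊇ FOLLOW(S) ⊇ {$,b}; new: +{$,b}
  S→b A: FOLLOW(A) ⊇ FOLLOW(S) ⊇ {$,b}; new: +{$,b}
  FOLLOW[S]={$,b}  FOLLOW[A]={$,b}  FOLLOW[B]={$,b}
[2] done
  FOLLOW[S]={$,b}  FOLLOW[A]={$,b}  FOLLOW[B]={$,b}

FOLLOW(S) = ["$", "b"]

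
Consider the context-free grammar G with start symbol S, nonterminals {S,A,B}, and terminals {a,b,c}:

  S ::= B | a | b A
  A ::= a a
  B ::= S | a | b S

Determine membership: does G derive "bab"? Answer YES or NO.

CNF form of G:
  S -> T1 A | T1 S | a
  A -> T0 T0
  B -> T1 A | T1 S | a
  T0 -> a
  T1 -> b

CYK table (by increasing span):
  [0..0]={T1}  "b"  orig:{}
  [1..1]={B,S,T0}  "a"  orig:{B,S}
  [2..2]={T1}  "b"  orig:{}
  [0..1]={B,S}  "ba"
  [1..2]=∅  "ab"
  [0..2]=∅  "bab"

S ∉ T[0,2] ⇒ NO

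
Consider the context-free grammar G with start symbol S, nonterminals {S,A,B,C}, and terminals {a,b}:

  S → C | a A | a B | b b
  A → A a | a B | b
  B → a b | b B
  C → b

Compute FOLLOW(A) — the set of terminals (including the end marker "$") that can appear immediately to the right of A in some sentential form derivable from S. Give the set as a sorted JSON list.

FIRST iteration:
pass 1:
  A via A→a B: +{a}
  A via A→b: +{b}
  B via B→a b: +{a}
  B via B→b B: +{b}
  C via C→b: +{b}
  S via S→C: +{b}
  S via S→a A: +{a}
  FIRST[S]={a,b}  FIRST[A]={a,b}  FIRST[B]={a,b}  FIRST[C]={b}
pass 2: done
  FIRST[S]={a,b}  FIRST[A]={a,b}  FIRST[B]={a,b}  FIRST[C]={b}

Compute FOLLOW by fixpoint:
seed FOLLOW(S) with $
round 1:
  A→A a: FOLLOW(A) ⊇ FIRST(a) = {a}; new: +{a}
  A→a B: FOLLOW(B) ⊇ FOLLOW(A) ⊇ {a}; new: +{a}
  S→C: FOLLOW(C) ⊇ FOLLOW(S) ⊇ {$}; new: +{$}
  S→a A: FOLLOW(A) ⊇ FOLLOW(S) ⊇ {$}; new: +{$}
  S→a B: FOLLOW(B) ⊇ FOLLOW(S) ⊇ {$}; new: +{$}
  S: {$}  A: {$,a}  B: {$,a}  C: {$}
round 2: — fixpoint
  S: {$}  A: {$,a}  B: {$,a}  C: {$}

FOLLOW(A) = ["$", "a"]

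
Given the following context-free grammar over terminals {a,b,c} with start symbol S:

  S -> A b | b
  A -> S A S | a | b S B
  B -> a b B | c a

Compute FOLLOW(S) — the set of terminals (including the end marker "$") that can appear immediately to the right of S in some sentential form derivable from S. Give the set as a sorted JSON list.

FIRST sets, iterate to fixpoint:
pass 1:
  A via A→a: +{a}
  A via A→b S B: +{b}
  B via B→a b B: +{a}
  B via B→c a: +{c}
  S via S→A b: +{a,b}
  S: {a,b}  A: {a,b}  B: {a,c}
pass 2: (no change)
  S: {a,b}  A: {a,b}  B: {a,c}

FOLLOW sets:
seed FOLLOW(S) with $
pass 1:
  A→S A S: FOLLOW(S) ⊇ FIRST(A) = {a,b}; new: +{a,b}
  A→S A S: FOLLOW(A) ⊇ FIRST(S) = {a,b}; new: +{a,b}
  A→b S B: FOLLOW(S) ⊇ FIRST(B) = {a,c}; new: +{c}
  A→b S B: FOLLOW(B) ⊇ FOLLOW(A) ⊇ {a,b}; new: +{a,b}
  FOLLOW[S]={$,a,b,c}  FOLLOW[A]={a,b}  FOLLOW[B]={a,b}
pass 2: (no change)
  FOLLOW[S]={$,a,b,c}  FOLLOW[A]={a,b}  FOLLOW[B]={a,b}

FOLLOW(S) = ["$", "a", "b", "c"]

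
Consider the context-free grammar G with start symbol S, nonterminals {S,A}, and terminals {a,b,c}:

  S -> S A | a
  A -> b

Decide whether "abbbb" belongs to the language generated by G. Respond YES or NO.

CNF form of G:
  S -> S A | a
  A -> b

CYK table (by increasing span):
  cell(0,0) a: {S}
  cell(1,1) b: {A}
  cell(2,2) b: {A}
  cell(3,3) b: {A}
  cell(4,4) b: {A}
  cell(0,1) ab: {S}
  cell(1,2) bb: ∅
  cell(2,3) bb: ∅
  cell(3,4) bb: ∅
  cell(0,2) abb: {S}
  cell(1,3) bbb: ∅
  cell(2,4) bbb: ∅
  cell(0,3) abbb: {S}
  cell(1,4) bbbb: ∅
  cell(0,4) abbbb: {S}

S ∈ T[0,4] ⇒ YES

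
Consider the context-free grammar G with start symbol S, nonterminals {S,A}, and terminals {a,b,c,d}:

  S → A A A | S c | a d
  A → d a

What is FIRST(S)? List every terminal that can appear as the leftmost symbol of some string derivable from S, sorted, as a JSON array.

FIRST iteration:
round 1:
  A via A→d a: +{d}
  S via S→A A A: +{d}
  S via S→a d: +{a}
  FIRST(S)={a,d}  FIRST(A)={d}
round 2: (stable)
  FIRST(S)={a,d}  FIRST(A)={d}

FIRST(S) = ["a", "d"]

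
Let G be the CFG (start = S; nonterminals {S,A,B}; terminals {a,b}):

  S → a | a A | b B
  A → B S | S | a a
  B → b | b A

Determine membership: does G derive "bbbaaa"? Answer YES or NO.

Convert to CNF:
  S -> T0 A | T1 B | a
  A -> B S | T0 A | T0 T0 | T1 B | a
  B -> T1 A | b
  T0 -> a
  T1 -> b

CYK fill:
  [0..0]={B,T1}  "b"  orig:{B}
  [1..1]={B,T1}  "b"  orig:{B}
  [2..2]={B,T1}  "b"  orig:{B}
  [3..3]={A,S,T0}  "a"  orig:{A,S}
  [4..4]={A,S,T0}  "a"  orig:{A,S}
  [5..5]={A,S,T0}  "a"  orig:{A,S}
  [0..1]={A,S}  "bb"
  [1..2]={A,S}  "bb"
  [2..3]={A,B}  "ba"
  [3..4]={A,S}  "aa"
  [4..5]={A,S}  "aa"
  [0..2]={A,B}  "bbb"
  [1..3]={A,B,S}  "bba"
  [2..4]={A,B}  "baa"
  [3..5]={A,S}  "aaa"
  [0..3]={A,B,S}  "bbba"
  [1..4]={A,B,S}  "bbaa"
  [2..5]={A,B}  "baaa"
  [0..4]={A,B,S}  "bbbaa"
  [1..5]={A,B,S}  "bbaaa"
  [0..5]={A,B,S}  "bbbaaa"

S ∈ T[0,5] ⇒ YES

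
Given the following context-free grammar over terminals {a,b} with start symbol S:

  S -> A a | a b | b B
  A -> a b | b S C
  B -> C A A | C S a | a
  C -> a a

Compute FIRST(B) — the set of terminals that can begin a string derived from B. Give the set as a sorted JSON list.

Compute FIRST by fixpoint:
round 1:
  A via A→a b: +{a}
  A via A→b S C: +{b}
  B via B→a: +{a}
  C via C→a a: +{a}
  S via S→A a: +{a,b}
  S: {a,b}  A: {a,b}  B: {a}  C: {a}
round 2: (no change)
  S: {a,b}  A: {a,b}  B: {a}  C: {a}

FIRST(B) = ["a"]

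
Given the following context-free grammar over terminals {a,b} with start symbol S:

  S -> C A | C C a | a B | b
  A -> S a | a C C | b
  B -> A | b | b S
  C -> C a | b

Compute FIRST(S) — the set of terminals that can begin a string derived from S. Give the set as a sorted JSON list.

FIRST iteration:
[1]
  A via A→a C C: +{a}
  A via A→b: +{b}
  B via B→A: +{a,b}
  C via C→b: +{b}
  S via S→C A: +{b}
  S via S→a B: +{a}
  FIRST[S]={a,b}  FIRST[A]={a,b}  FIRST[B]={a,b}  FIRST[C]={b}
[2] (stable)
  FIRST[S]={a,b}  FIRST[A]={a,b}  FIRST[B]={a,b}  FIRST[C]={b}

FIRST(S) = ["a", "b"]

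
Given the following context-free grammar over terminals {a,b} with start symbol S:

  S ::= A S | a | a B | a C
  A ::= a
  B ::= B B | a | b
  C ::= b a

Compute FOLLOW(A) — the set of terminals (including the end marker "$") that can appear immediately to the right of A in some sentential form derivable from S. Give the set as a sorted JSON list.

FIRST iteration:
round 1:
  A via A→a: +{a}
  B via B→a: +{a}
  B via B→b: +{b}
  C via C→b a: +{b}
  S via S→A S: +{a}
  S: {a}  A: {a}  B: {a,b}  C: {b}
round 2: — fixpoint
  S: {a}  A: {a}  B: {a,b}  C: {b}

Compute FOLLOW by fixpoint:
seed FOLLOW(S) with $
pass 1:
  B→B B: FOLLOW(B) ⊇ FIRST(B) = {a,b}; new: +{a,b}
  S→A S: FOLLOW(A) ⊇ FIRST(S) = {a}; new: +{a}
  S→a B: FOLLOW(B) ⊇ FOLLOW(S) ⊇ {$}; new: +{$}
  S→a C: FOLLOW(C) ⊇ FOLLOW(S) ⊇ {$}; new: +{$}
  FOLLOW[S]={$}  FOLLOW[A]={a}  FOLLOW[B]={$,a,b}  FOLLOW[C]={$}
pass 2: (no change)
  FOLLOW[S]={$}  FOLLOW[A]={a}  FOLLOW[B]={$,a,b}  FOLLOW[C]={$}

FOLLOW(A) = ["a"]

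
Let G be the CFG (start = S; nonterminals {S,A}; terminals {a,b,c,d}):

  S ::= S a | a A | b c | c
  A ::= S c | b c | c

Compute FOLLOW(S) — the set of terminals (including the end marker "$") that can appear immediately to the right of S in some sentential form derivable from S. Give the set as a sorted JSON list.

FIRST iteration:
[1]
  A via A→b c: +{b}
  A via A→c: +{c}
  S via S→a A: +{a}
  S via S→b c: +{b}
  S via S→c: +{c}
  FIRST[S]={a,b,c}  FIRST[A]={b,c}
[2]
  A via A→S c: +{a}
  FIRST[S]={a,b,c}  FIRST[A]={a,b,c}
[3] — fixpoint
  FIRST[S]={a,b,c}  FIRST[A]={a,b,c}

Compute FOLLOW by fixpoint:
seed FOLLOW(S) with $
[1]
  A→S c: FOLLOW(S) ⊇ FIRST(c) = {c}; new: +{c}
  S→S a: FOLLOW(S) ⊇ FIRST(a) = {a}; new: +{a}
  S→a A: FOLLOW(A) ⊇ FOLLOW(S) ⊇ {$,a,c}; new: +{$,a,c}
  FOLLOW[S]={$,a,c}  FOLLOW[A]={$,a,c}
[2] (stable)
  FOLLOW[S]={$,a,c}  FOLLOW[A]={$,a,c}

FOLLOW(S) = ["$", "a", "c"]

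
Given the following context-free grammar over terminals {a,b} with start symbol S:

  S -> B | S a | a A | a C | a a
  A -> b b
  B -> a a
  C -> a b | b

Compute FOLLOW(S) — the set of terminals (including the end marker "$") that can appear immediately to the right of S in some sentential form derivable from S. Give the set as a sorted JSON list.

Compute FIRST by fixpoint:
[1]
  A via A→b b: +{b}
  B via B→a a: +{a}
  C via C→a b: +{a}
  C via C→b: +{b}
  S via S→B: +{a}
  FIRST[S]={a}  FIRST[A]={b}  FIRST[B]={a}  FIRST[C]={a,b}
[2] (no change)
  FIRST[S]={a}  FIRST[A]={b}  FIRST[B]={a}  FIRST[C]={a,b}

FOLLOW iteration:
initialize: $ ∈ FOLLOW(S)
[1]
  S→B: FOLLOW(B) ⊇ FOLLOW(S) ⊇ {$}; new: +{$}
  S→S a: FOLLOW(S) ⊇ FIRST(a) = {a}; new: +{a}
  S→a A: FOLLOW(A) ⊇ FOLLOW(S) ⊇ {$,a}; new: +{$,a}
  S→a C: FOLLOW(C) ⊇ FOLLOW(S) ⊇ {$,a}; new: +{$,a}
  FOLLOW(S)={$,a}  FOLLOW(A)={$,a}  FOLLOW(B)={$}  FOLLOW(C)={$,a}
[2]
  S→B: FOLLOW(B) ⊇ FOLLOW(S) ⊇ {$,a}; new: +{a}
  FOLLOW(S)={$,a}  FOLLOW(A)={$,a}  FOLLOW(B)={$,a}  FOLLOW(C)={$,a}
[3] — fixpoint
  FOLLOW(S)={$,a}  FOLLOW(A)={$,a}  FOLLOW(B)={$,a}  FOLLOW(C)={$,a}

FOLLOW(S) = ["$", "a"]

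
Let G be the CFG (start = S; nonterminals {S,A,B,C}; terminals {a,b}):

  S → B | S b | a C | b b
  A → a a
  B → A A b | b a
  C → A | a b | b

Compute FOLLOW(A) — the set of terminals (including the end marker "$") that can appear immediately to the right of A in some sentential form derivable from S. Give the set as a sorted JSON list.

Compute FIRST by fixpoint:
pass 1:
  A via A→a a: +{a}
  B via B→A A b: +{a}
  B via B→b a: +{b}
  C via C→A: +{a}
  C via C→b: +{b}
  S via S→B: +{a,b}
  S: {a,b}  A: {a}  B: {a,b}  C: {a,b}
pass 2: done
  S: {a,b}  A: {a}  B: {a,b}  C: {a,b}

FOLLOW iteration:
FOLLOW(S) := {$}
iter 1:
  B→A A b: FOLLOW(A) ⊇ FIRST(A) = {a}; new: +{a}
  B→A A b: FOLLOW(A) ⊇ FIRST(b) = {b}; new: +{b}
  S→B: FOLLOW(B) ⊇ FOLLOW(S) ⊇ {$}; new: +{$}
  S→S b: FOLLOW(S) ⊇ FIRST(b) = {b}; new: +{b}
  S→a C: FOLLOW(C) ⊇ FOLLOW(S) ⊇ {$,b}; new: +{$,b}
  FOLLOW[S]={$,b}  FOLLOW[A]={a,b}  FOLLOW[B]={$}  FOLLOW[C]={$,b}
iter 2:
  C→A: FOLLOW(A) ⊇ FOLLOW(C) ⊇ {$,b}; new: +{$}
  S→B: FOLLOW(B) ⊇ FOLLOW(S) ⊇ {$,b}; new: +{b}
  FOLLOW[S]={$,b}  FOLLOW[A]={$,a,b}  FOLLOW[B]={$,b}  FOLLOW[C]={$,b}
iter 3: (no change)
  FOLLOW[S]={$,b}  FOLLOW[A]={$,a,b}  FOLLOW[B]={$,b}  FOLLOW[C]={$,b}

FOLLOW(A) = ["$", "a", "b"]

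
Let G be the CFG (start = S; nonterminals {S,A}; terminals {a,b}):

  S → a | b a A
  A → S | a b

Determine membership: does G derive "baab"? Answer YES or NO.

Convert to CNF:
  S -> T1 X3 | a
  A -> T0 T1 | T1 X2 | a
  T0 -> a
  T1 -> b
  X2 -> T0 A
  X3 -> T0 A

CYK fill:
  T[0,0] 'b' = {T1}  orig:{}
  T[1,1] 'a' = {A,S,T0}  orig:{A,S}
  T[2,2] 'a' = {A,S,T0}  orig:{A,S}
  T[3,3] 'b' = {T1}  orig:{}
  T[0,1] 'ba' = ∅
  T[1,2] 'aa' = {X2,X3}  orig:{}
  T[2,3] 'ab' = {A}
  T[0,2] 'baa' = {A,S}
  T[1,3] 'aab' = {X2,X3}  orig:{}
  T[0,3] 'baab' = {A,S}

S ∈ T[0,3] ⇒ YES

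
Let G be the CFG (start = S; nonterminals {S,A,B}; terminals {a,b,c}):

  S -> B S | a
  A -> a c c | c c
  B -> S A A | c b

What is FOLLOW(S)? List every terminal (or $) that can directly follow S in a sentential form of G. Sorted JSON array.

Compute FIRST by fixpoint:
iter 1:
  A via A→a c c: +{a}
  A via A→c c: +{c}
  B via B→c b: +{c}
  S via S→B S: +{c}
  S via S→a: +{a}
  FIRST[S]={a,c}  FIRST[A]={a,c}  FIRST[B]={c}
iter 2:
  B via B→S A A: +{a}
  FIRST[S]={a,c}  FIRST[A]={a,c}  FIRST[B]={a,c}
iter 3: (no change)
  FIRST[S]={a,c}  FIRST[A]={a,c}  FIRST[B]={a,c}

Compute FOLLOW by fixpoint:
FOLLOW(S) := {$}
round 1:
  B→S A A: FOLLOW(S) ⊇ FIRST(A) = {a,c}; new: +{a,c}
  B→S A A: FOLLOW(A) ⊇ FIRST(A) = {a,c}; new: +{a,c}
  S→B S: FOLLOW(B) ⊇ FIRST(S) = {a,c}; new: +{a,c}
  FOLLOW(S)={$,a,c}  FOLLOW(A)={a,c}  FOLLOW(B)={a,c}
round 2: done
  FOLLOW(S)={$,a,c}  FOLLOW(A)={a,c}  FOLLOW(B)={a,c}

FOLLOW(S) = ["$", "a", "c"]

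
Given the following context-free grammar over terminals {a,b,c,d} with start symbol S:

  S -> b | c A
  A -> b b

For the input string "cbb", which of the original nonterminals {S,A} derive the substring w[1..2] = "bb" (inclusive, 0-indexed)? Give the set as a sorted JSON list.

Convert to CNF:
  S -> T1 A | b
  A -> T0 T0
  T0 -> b
  T1 -> c

CYK table (by increasing span), restricted to cells inside w[1..2]:
  cell(1,1) b: {S,T0}  orig:{S}
  cell(2,2) b: {S,T0}  orig:{S}
  cell(1,2) bb: {A}

Original NTs in T[1,2] deriving "bb": ["A"]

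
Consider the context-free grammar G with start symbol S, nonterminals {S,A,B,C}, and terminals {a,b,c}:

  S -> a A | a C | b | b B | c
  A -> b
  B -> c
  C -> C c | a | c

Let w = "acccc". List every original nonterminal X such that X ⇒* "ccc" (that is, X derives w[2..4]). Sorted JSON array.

Convert to CNF:
  S -> T1 A | T1 C | T2 B | b | c
  A -> b
  B -> c
  C -> C T0 | a | c
  T0 -> c
  T1 -> a
  T2 -> b

CYK table (by increasing span), restricted to cells inside w[2..4]:
  cell(2,2) c: {B,C,S,T0}  orig:{B,C,S}
  cell(3,3) c: {B,C,S,T0}  orig:{B,C,S}
  cell(4,4) c: {B,C,S,T0}  orig:{B,C,S}
  cell(2,3) cc: {C}
  cell(3,4) cc: {C}
  cell(2,4) ccc: {C}

Original NTs in T[2,4] deriving "ccc": ["C"]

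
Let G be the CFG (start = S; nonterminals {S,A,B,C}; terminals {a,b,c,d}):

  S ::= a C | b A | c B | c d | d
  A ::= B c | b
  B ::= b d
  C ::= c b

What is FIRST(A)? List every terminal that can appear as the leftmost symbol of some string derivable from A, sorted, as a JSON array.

FIRST iteration:
pass 1:
  A via A→b: +{b}
  B via B→b d: +{b}
  C via C→c b: +{c}
  S via S→a C: +{a}
  S via S→b A: +{b}
  S via S→c B: +{c}
  S via S→d: +{d}
  FIRST(S)={a,b,c,d}  FIRST(A)={b}  FIRST(B)={b}  FIRST(C)={c}
pass 2: (no change)
  FIRST(S)={a,b,c,d}  FIRST(A)={b}  FIRST(B)={b}  FIRST(C)={c}

FIRST(A) = ["b"]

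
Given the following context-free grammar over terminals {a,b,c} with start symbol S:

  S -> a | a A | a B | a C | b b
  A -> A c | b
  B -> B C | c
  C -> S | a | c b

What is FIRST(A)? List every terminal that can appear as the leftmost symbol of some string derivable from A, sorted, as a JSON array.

FIRST sets, iterate to fixpoint:
round 1:
  A via A→b: +{b}
  B via B→c: +{c}
  C via C→a: +{a}
  C via C→c b: +{c}
  S via S→a: +{a}
  S via S→b b: +{b}
  S: {a,b}  A: {b}  B: {c}  C: {a,c}
round 2:
  C via C→S: +{b}
  S: {a,b}  A: {b}  B: {c}  C: {a,b,c}
round 3: (stable)
  S: {a,b}  A: {b}  B: {c}  C: {a,b,c}

FIRST(A) = ["b"]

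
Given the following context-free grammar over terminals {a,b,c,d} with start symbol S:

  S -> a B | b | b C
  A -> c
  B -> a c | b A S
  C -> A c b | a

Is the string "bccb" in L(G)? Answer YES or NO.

CNF form of G:
  S -> T0 B | T2 C | b
  A -> c
  B -> T0 T1 | T2 X3
  C -> A X4 | a
  T0 -> a
  T1 -> c
  T2 -> b
  X3 -> A S
  X4 -> T1 T2

CYK table (by increasing span):
  cell(0,0) b: {S,T2}  orig:{S}
  cell(1,1) c: {A,T1}  orig:{A}
  cell(2,2) c: {A,T1}  orig:{A}
  cell(3,3) b: {S,T2}  orig:{S}
  cell(0,1) bc: ∅
  cell(1,2) cc: ∅
  cell(2,3) cb: {X3,X4}  orig:{}
  cell(0,2) bcc: ∅
  cell(1,3) ccb: {C}
  cell(0,3) bccb: {S}

S ∈ T[0,3] ⇒ YES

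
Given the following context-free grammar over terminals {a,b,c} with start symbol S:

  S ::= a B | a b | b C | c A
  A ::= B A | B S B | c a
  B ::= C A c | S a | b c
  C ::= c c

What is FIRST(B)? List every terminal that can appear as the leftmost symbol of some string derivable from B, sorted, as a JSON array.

Compute FIRST by fixpoint:
[1]
  A via A→c a: +{c}
  B via B→b c: +{b}
  C via C→c c: +{c}
  S via S→a B: +{a}
  S via S→b C: +{b}
  S via S→c A: +{c}
  FIRST(S)={a,b,c}  FIRST(A)={c}  FIRST(B)={b}  FIRST(C)={c}
[2]
  A via A→B A: +{b}
  B via B→C A c: +{c}
  B via B→S a: +{a}
  FIRST(S)={a,b,c}  FIRST(A)={b,c}  FIRST(B)={a,b,c}  FIRST(C)={c}
[3]
  A via A→B A: +{a}
  FIRST(S)={a,b,c}  FIRST(A)={a,b,c}  FIRST(B)={a,b,c}  FIRST(C)={c}
[4] done
  FIRST(S)={a,b,c}  FIRST(A)={a,b,c}  FIRST(B)={a,b,c}  FIRST(C)={c}

FIRST(B) = ["a", "b", "c"]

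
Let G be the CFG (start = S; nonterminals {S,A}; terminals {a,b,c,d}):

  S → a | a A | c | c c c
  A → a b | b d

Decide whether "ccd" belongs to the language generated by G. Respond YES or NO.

Convert to CNF:
  S -> T0 A | T3 X4 | a | c
  A -> T0 T1 | T1 T2
  T0 -> a
  T1 -> b
  T2 -> d
  T3 -> c
  X4 -> T3 T3

CYK fill:
  T[0,0] 'c' = {S,T3}  orig:{S}
  T[1,1] 'c' = {S,T3}  orig:{S}
  T[2,2] 'd' = {T2}  orig:{}
  T[0,1] 'cc' = {X4}  orig:{}
  T[1,2] 'cd' = ∅
  T[0,2] 'ccd' = ∅

S ∉ T[0,2] ⇒ NO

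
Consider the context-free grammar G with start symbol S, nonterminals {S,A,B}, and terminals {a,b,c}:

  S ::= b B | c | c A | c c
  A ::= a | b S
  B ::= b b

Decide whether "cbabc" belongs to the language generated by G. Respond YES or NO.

Convert to CNF:
  S -> T0 B | T1 A | T1 T1 | c
  A -> T0 S | a
  B -> T0 T0
  T0 -> b
  T1 -> c

Fill CYK table bottom-up:
  [0..0]={S,T1}  "c"  orig:{S}
  [1..1]={T0}  "b"  orig:{}
  [2..2]={A}  "a"
  [3..3]={T0}  "b"  orig:{}
  [4..4]={S,T1}  "c"  orig:{S}
  [0..1]=∅  "cb"
  [1..2]=∅  "ba"
  [2..3]=∅  "ab"
  [3..4]={A}  "bc"
  [0..2]=∅  "cba"
  [1..3]=∅  "bab"
  [2..4]=∅  "abc"
  [0..3]=∅  "cbab"
  [1..4]=∅  "babc"
  [0..4]=∅  "cbabc"

S ∉ T[0,4] ⇒ NO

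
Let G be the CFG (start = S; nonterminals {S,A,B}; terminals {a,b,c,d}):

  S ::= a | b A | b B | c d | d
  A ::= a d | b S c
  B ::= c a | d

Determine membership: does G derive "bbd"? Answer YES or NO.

CNF form of G:
  S -> T2 A | T2 B | T3 T1 | a | d
  A -> T0 T1 | T2 X4
  B -> T3 T0 | d
  T0 -> a
  T1 -> d
  T2 -> b
  T3 -> c
  X4 -> S T3

CYK fill:
  T[0,0] 'b' = {T2}  orig:{}
  T[1,1] 'b' = {T2}  orig:{}
  T[2,2] 'd' = {B,S,T1}  orig:{B,S}
  T[0,1] 'bb' = ∅
  T[1,2] 'bd' = {S}
  T[0,2] 'bbd' = ∅

S ∉ T[0,2] ⇒ NO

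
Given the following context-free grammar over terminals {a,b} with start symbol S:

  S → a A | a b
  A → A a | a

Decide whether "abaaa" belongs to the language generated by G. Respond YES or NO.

Convert to CNF:
  S -> T0 A | T0 T1
  A -> A T0 | a
  T0 -> a
  T1 -> b

Fill CYK table bottom-up:
  [0..0]={A,T0}  "a"  orig:{A}
  [1..1]={T1}  "b"  orig:{}
  [2..2]={A,T0}  "a"  orig:{A}
  [3..3]={A,T0}  "a"  orig:{A}
  [4..4]={A,T0}  "a"  orig:{A}
  [0..1]={S}  "ab"
  [1..2]=∅  "ba"
  [2..3]={A,S}  "aa"
  [3..4]={A,S}  "aa"
  [0..2]=∅  "aba"
  [1..3]=∅  "baa"
  [2..4]={A,S}  "aaa"
  [0..3]=∅  "abaa"
  [1..4]=∅  "baaa"
  [0..4]=∅  "abaaa"

S ∉ T[0,4] ⇒ NO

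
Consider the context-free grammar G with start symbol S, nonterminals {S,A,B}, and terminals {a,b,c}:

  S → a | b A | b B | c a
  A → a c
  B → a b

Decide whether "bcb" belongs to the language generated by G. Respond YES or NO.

CNF form of G:
  S -> T1 T0 | T2 A | T2 B | a
  A -> T0 T1
  B -> T0 T2
  T0 -> a
  T1 -> c
  T2 -> b

CYK table (by increasing span):
  cell(0,0) b: {T2}  orig:{}
  cell(1,1) c: {T1}  orig:{}
  cell(2,2) b: {T2}  orig:{}
  cell(0,1) bc: ∅
  cell(1,2) cb: ∅
  cell(0,2) bcb: ∅

S ∉ T[0,2] ⇒ NO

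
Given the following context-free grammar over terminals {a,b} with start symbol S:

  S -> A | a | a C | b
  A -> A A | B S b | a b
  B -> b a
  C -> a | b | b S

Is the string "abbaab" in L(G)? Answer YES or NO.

Convert to CNF:
  S -> A A | B X3 | T1 C | T1 T0 | a | b
  A -> A A | B X2 | T1 T0
  B -> T0 T1
  C -> T0 S | a | b
  T0 -> b
  T1 -> a
  X2 -> S T0
  X3 -> S T0

CYK fill:
  [0..0]={C,S,T1}  "a"  orig:{C,S}
  [1..1]={C,S,T0}  "b"  orig:{C,S}
  [2..2]={C,S,T0}  "b"  orig:{C,S}
  [3..3]={C,S,T1}  "a"  orig:{C,S}
  [4..4]={C,S,T1}  "a"  orig:{C,S}
  [5..5]={C,S,T0}  "b"  orig:{C,S}
  [0..1]={A,S,X2,X3}  "ab"  orig:{A,S}
  [1..2]={C,X2,X3}  "bb"  orig:{C}
  [2..3]={B,C}  "ba"
  [3..4]={S}  "aa"
  [4..5]={A,S,X2,X3}  "ab"  orig:{A,S}
  [0..2]={S,X2,X3}  "abb"  orig:{S}
  [1..3]=∅  "bba"
  [2..4]={C}  "baa"
  [3..5]={X2,X3}  "aab"  orig:{}
  [0..3]=∅  "abba"
  [1..4]=∅  "bbaa"
  [2..5]={A,S}  "baab"
  [0..4]=∅  "abbaa"
  [1..5]={C}  "bbaab"
  [0..5]={A,S}  "abbaab"

S ∈ T[0,5] ⇒ YES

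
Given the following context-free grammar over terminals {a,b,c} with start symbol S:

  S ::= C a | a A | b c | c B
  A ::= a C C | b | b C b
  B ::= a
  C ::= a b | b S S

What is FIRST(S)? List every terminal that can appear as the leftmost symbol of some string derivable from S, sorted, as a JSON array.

FIRST iteration:
round 1:
  A via A→a C C: +{a}
  A via A→b: +{b}
  B via B→a: +{a}
  C via C→a b: +{a}
  C via C→b S S: +{b}
  S via S→C a: +{a,b}
  S via S→c B: +{c}
  FIRST[S]={a,b,c}  FIRST[A]={a,b}  FIRST[B]={a}  FIRST[C]={a,b}
round 2: (no change)
  FIRST[S]={a,b,c}  FIRST[A]={a,b}  FIRST[B]={a}  FIRST[C]={a,b}

FIRST(S) = ["a", "b", "c"]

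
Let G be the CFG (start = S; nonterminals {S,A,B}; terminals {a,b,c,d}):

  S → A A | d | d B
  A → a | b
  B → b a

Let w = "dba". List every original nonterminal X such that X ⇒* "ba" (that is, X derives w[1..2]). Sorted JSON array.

Convert to CNF:
  S -> A A | T2 B | d
  A -> a | b
  B -> T0 T1
  T0 -> b
  T1 -> a
  T2 -> d

CYK table (by increasing span) (cells [i..j] with 1 ≤ i ≤ j ≤ 2 only):
  [1..1]={A,T0}  "b"  orig:{A}
  [2..2]={A,T1}  "a"  orig:{A}
  [1..2]={B,S}  "ba"

Original NTs in T[1,2] deriving "ba": ["B", "S"]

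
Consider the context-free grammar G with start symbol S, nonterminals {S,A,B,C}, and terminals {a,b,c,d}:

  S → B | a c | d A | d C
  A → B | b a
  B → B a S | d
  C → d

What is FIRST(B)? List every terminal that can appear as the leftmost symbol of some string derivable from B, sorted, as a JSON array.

FIRST sets, iterate to fixpoint:
round 1:
  A via A→b a: +{b}
  B via B→d: +{d}
  C via C→d: +{d}
  S via S→B: +{d}
  S via S→a c: +{a}
  S: {a,d}  A: {b}  B: {d}  C: {d}
round 2:
  A via A→B: +{d}
  S: {a,d}  A: {b,d}  B: {d}  C: {d}
round 3: (stable)
  S: {a,d}  A: {b,d}  B: {d}  C: {d}

FIRST(B) = ["d"]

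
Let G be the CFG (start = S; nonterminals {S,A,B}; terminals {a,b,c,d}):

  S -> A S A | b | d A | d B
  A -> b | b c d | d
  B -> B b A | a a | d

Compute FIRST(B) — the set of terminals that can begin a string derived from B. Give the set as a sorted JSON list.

Compute FIRST by fixpoint:
iter 1:
  A via A→b: +{b}
  A via A→d: +{d}
  B via B→a a: +{a}
  B via B→d: +{d}
  S via S→A S A: +{b,d}
  S: {b,d}  A: {b,d}  B: {a,d}
iter 2: (no change)
  S: {b,d}  A: {b,d}  B: {a,d}

FIRST(B) = ["a", "d"]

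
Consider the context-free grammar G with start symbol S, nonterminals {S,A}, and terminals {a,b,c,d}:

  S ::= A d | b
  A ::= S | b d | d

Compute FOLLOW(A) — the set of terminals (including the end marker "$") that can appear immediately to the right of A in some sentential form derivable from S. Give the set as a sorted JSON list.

FIRST iteration:
pass 1:
  A via A→b d: +{b}
  A via A→d: +{d}
  S via S→A d: +{b,d}
  FIRST[S]={b,d}  FIRST[A]={b,d}
pass 2: — fixpoint
  FIRST[S]={b,d}  FIRST[A]={b,d}

FOLLOW sets:
FOLLOW(S) := {$}
iter 1:
  S→A d: FOLLOW(A) ⊇ FIRST(d) = {d}; new: +{d}
  FOLLOW(S)={$}  FOLLOW(A)={d}
iter 2:
  A→S: FOLLOW(S) ⊇ FOLLOW(A) ⊇ {d}; new: +{d}
  FOLLOW(S)={$,d}  FOLLOW(A)={d}
iter 3: (no change)
  FOLLOW(S)={$,d}  FOLLOW(A)={d}

FOLLOW(A) = ["d"]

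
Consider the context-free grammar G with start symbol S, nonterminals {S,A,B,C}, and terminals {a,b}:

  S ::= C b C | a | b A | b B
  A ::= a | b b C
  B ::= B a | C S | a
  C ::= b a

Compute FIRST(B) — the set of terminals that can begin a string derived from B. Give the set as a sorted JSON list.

FIRST sets, iterate to fixpoint:
iter 1:
  A via A→a: +{a}
  A via A→b b C: +{b}
  B via B→a: +{a}
  C via C→b a: +{b}
  S via S→C b C: +{b}
  S via S→a: +{a}
  FIRST[S]={a,b}  FIRST[A]={a,b}  FIRST[B]={a}  FIRST[C]={b}
iter 2:
  B via B→C S: +{b}
  FIRST[S]={a,b}  FIRST[A]={a,b}  FIRST[B]={a,b}  FIRST[C]={b}
iter 3: — fixpoint
  FIRST[S]={a,b}  FIRST[A]={a,b}  FIRST[B]={a,b}  FIRST[C]={b}

FIRST(B) = ["a", "b"]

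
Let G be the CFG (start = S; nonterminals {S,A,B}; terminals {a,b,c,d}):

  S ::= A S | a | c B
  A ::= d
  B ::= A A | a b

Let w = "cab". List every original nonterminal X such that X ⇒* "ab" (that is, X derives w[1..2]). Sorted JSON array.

CNF form of G:
  S -> A S | T2 B | a
  A -> d
  B -> A A | T0 T1
  T0 -> a
  T1 -> b
  T2 -> c

CYK table (by increasing span), restricted to cells inside w[1..2]:
  [1..1]={S,T0}  "a"  orig:{S}
  [2..2]={T1}  "b"  orig:{}
  [1..2]={B}  "ab"

Original NTs in T[1,2] deriving "ab": ["B"]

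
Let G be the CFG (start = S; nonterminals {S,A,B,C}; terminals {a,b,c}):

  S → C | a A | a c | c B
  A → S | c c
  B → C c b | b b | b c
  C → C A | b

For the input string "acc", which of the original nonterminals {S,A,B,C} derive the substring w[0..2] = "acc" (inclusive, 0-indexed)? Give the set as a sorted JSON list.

CNF form of G:
  S -> C A | T0 A | T0 T1 | T1 B | b
  A -> C A | T0 A | T0 T1 | T1 B | T1 T1 | b
  B -> C X3 | T2 T1 | T2 T2
  C -> C A | b
  T0 -> a
  T1 -> c
  T2 -> b
  X3 -> T1 T2

CYK table (by increasing span), restricted to cells inside w[0..2]:
  T[0,0] 'a' = {T0}  orig:{}
  T[1,1] 'c' = {T1}  orig:{}
  T[2,2] 'c' = {T1}  orig:{}
  T[0,1] 'ac' = {A,S}
  T[1,2] 'cc' = {A}
  T[0,2] 'acc' = {A,S}

Original NTs in T[0,2] deriving "acc": ["A", "S"]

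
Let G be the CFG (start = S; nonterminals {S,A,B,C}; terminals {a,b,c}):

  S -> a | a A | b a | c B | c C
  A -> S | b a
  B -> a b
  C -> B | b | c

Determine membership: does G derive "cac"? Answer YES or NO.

CNF form of G:
  S -> T0 A | T1 T0 | T2 B | T2 C | a
  A -> T0 A | T1 T0 | T2 B | T2 C | a
  B -> T0 T1
  C -> T0 T1 | b | c
  T0 -> a
  T1 -> b
  T2 -> c

CYK fill:
  T[0,0] 'c' = {C,T2}  orig:{C}
  T[1,1] 'a' = {A,S,T0}  orig:{A,S}
  T[2,2] 'c' = {C,T2}  orig:{C}
  T[0,1] 'ca' = ∅
  T[1,2] 'ac' = ∅
  T[0,2] 'cac' = ∅

S ∉ T[0,2] ⇒ NO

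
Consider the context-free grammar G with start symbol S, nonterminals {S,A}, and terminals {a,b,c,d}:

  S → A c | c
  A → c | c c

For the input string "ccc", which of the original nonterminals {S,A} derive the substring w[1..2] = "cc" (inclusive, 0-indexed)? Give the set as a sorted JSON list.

Convert to CNF:
  S -> A T0 | c
  A -> T0 T0 | c
  T0 -> c

CYK table (by increasing span) — only the sub-triangle for w[1..2]:
  T[1,1] 'c' = {A,S,T0}  orig:{A,S}
  T[2,2] 'c' = {A,S,T0}  orig:{A,S}
  T[1,2] 'cc' = {A,S}

Original NTs in T[1,2] deriving "cc": ["A", "S"]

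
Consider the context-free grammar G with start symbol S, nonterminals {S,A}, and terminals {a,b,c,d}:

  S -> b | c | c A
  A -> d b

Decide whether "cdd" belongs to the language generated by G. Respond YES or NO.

CNF form of G:
  S -> T2 A | b | c
  A -> T0 T1
  T0 -> d
  T1 -> b
  T2 -> c

Fill CYK table bottom-up:
  T[0,0] 'c' = {S,T2}  orig:{S}
  T[1,1] 'd' = {T0}  orig:{}
  T[2,2] 'd' = {T0}  orig:{}
  T[0,1] 'cd' = ∅
  T[1,2] 'dd' = ∅
  T[0,2] 'cdd' = ∅

S ∉ T[0,2] ⇒ NO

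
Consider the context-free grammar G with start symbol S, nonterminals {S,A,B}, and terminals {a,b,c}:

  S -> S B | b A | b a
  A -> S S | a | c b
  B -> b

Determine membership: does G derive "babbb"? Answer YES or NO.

CNF form of G:
  S -> S B | T1 A | T1 T2
  A -> S S | T0 T1 | a
  B -> b
  T0 -> c
  T1 -> b
  T2 -> a

CYK table (by increasing span):
  [0..0]={B,T1}  "b"  orig:{B}
  [1..1]={A,T2}  "a"  orig:{A}
  [2..2]={B,T1}  "b"  orig:{B}
  [3..3]={B,T1}  "b"  orig:{B}
  [4..4]={B,T1}  "b"  orig:{B}
  [0..1]={S}  "ba"
  [1..2]=∅  "ab"
  [2..3]=∅  "bb"
  [3..4]=∅  "bb"
  [0..2]={S}  "bab"
  [1..3]=∅  "abb"
  [2..4]=∅  "bbb"
  [0..3]={S}  "babb"
  [1..4]=∅  "abbb"
  [0..4]={S}  "babbb"

S ∈ T[0,4] ⇒ YES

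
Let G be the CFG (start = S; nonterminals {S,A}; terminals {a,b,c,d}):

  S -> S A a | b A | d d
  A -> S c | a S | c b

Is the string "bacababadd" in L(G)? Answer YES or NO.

CNF form of G:
  S -> S X4 | T2 A | T3 T3
  A -> S T0 | T0 T2 | T1 S
  T0 -> c
  T1 -> a
  T2 -> b
  T3 -> d
  X4 -> A T1

CYK table (by increasing span):
  cell(0,0) b: {T2}  orig:{}
  cell(1,1) a: {T1}  orig:{}
  cell(2,2) c: {T0}  orig:{}
  cell(3,3) a: {T1}  orig:{}
  cell(4,4) b: {T2}  orig:{}
  cell(5,5) a: {T1}  orig:{}
  cell(6,6) b: {T2}  orig:{}
  cell(7,7) a: {T1}  orig:{}
  cell(8,8) d: {T3}  orig:{}
  cell(9,9) d: {T3}  orig:{}
  cell(0,1) ba: ∅
  cell(1,2) ac: ∅
  cell(2,3) ca: ∅
  cell(3,4) ab: ∅
  cell(4,5) ba: ∅
  cell(5,6) ab: ∅
  cell(6,7) ba: ∅
  cell(7,8) ad: ∅
  cell(8,9) dd: {S}
  cell(0,2) bac: ∅
  cell(1,3) aca: ∅
  cell(2,4) cab: ∅
  cell(3,5) aba: ∅
  cell(4,6) bab: ∅
  cell(5,7) aba: ∅
  cell(6,8) bad: ∅
  cell(7,9) add: {A}
  cell(0,3) baca: ∅
  cell(1,4) acab: ∅
  cell(2,5) caba: ∅
  cell(3,6) abab: ∅
  cell(4,7) baba: ∅
  cell(5,8) abad: ∅
  cell(6,9) badd: {S}
  cell(0,4) bacab: ∅
  cell(1,5) acaba: ∅
  cell(2,6) cabab: ∅
  cell(3,7) ababa: ∅
  cell(4,8) babad: ∅
  cell(5,9) abadd: {A}
  cell(0,5) bacaba: ∅
  cell(1,6) acabab: ∅
  cell(2,7) cababa: ∅
  cell(3,8) ababad: ∅
  cell(4,9) babadd: {S}
  cell(0,6) bacabab: ∅
  cell(1,7) acababa: ∅
  cell(2,8) cababad: ∅
  cell(3,9) ababadd: {A}
  cell(0,7) bacababa: ∅
  cell(1,8) acababad: ∅
  cell(2,9) cababadd: ∅
  cell(0,8) bacababad: ∅
  cell(1,9) acababadd: ∅
  cell(0,9) bacababadd: ∅

S ∉ T[0,9] ⇒ NO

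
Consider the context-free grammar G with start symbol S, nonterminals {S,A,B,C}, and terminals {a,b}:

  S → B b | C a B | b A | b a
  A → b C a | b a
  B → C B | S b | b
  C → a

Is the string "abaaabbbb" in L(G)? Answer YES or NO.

Convert to CNF:
  S -> B T0 | C X3 | T0 A | T0 T1
  A -> T0 T1 | T0 X2
  B -> C B | S T0 | b
  C -> a
  T0 -> b
  T1 -> a
  X2 -> C T1
  X3 -> T1 B

CYK fill:
  cell(0,0) a: {C,T1}  orig:{C}
  cell(1,1) b: {B,T0}  orig:{B}
  cell(2,2) a: {C,T1}  orig:{C}
  cell(3,3) a: {C,T1}  orig:{C}
  cell(4,4) a: {C,T1}  orig:{C}
  cell(5,5) b: {B,T0}  orig:{B}
  cell(6,6) b: {B,T0}  orig:{B}
  cell(7,7) b: {B,T0}  orig:{B}
  cell(8,8) b: {B,T0}  orig:{B}
  cell(0,1) ab: {B,X3}  orig:{B}
  cell(1,2) ba: {A,S}
  cell(2,3) aa: {X2}  orig:{}
  cell(3,4) aa: {X2}  orig:{}
  cell(4,5) ab: {B,X3}  orig:{B}
  cell(5,6) bb: {S}
  cell(6,7) bb: {S}
  cell(7,8) bb: {S}
  cell(0,2) aba: ∅
  cell(1,3) baa: {A}
  cell(2,4) aaa: ∅
  cell(3,5) aab: {B,S,X3}  orig:{B,S}
  cell(4,6) abb: {S}
  cell(5,7) bbb: {B}
  cell(6,8) bbb: {B}
  cell(0,3) abaa: ∅
  cell(1,4) baaa: ∅
  cell(2,5) aaab: {B,S,X3}  orig:{B,S}
  cell(3,6) aabb: {B,S}
  cell(4,7) abbb: {B,X3}  orig:{B}
  cell(5,8) bbbb: {S}
  cell(0,4) abaaa: ∅
  cell(1,5) baaab: ∅
  cell(2,6) aaabb: {B,S,X3}  orig:{B,S}
  cell(3,7) aabbb: {B,S,X3}  orig:{B,S}
  cell(4,8) abbbb: {S}
  cell(0,5) abaaab: ∅
  cell(1,6) baaabb: ∅
  cell(2,7) aaabbb: {B,S,X3}  orig:{B,S}
  cell(3,8) aabbbb: {B,S}
  cell(0,6) abaaabb: ∅
  cell(1,7) baaabbb: ∅
  cell(2,8) aaabbbb: {B,S,X3}  orig:{B,S}
  cell(0,7) abaaabbb: ∅
  cell(1,8) baaabbbb: ∅
  cell(0,8) abaaabbbb: ∅

S ∉ T[0,8] ⇒ NO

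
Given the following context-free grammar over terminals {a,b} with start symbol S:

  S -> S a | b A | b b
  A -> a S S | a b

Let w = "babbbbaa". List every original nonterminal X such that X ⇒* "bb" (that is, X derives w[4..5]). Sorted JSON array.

CNF form of G:
  S -> S T0 | T1 A | T1 T1
  A -> T0 T1 | T0 X2
  T0 -> a
  T1 -> b
  X2 -> S S

Fill CYK table bottom-up, restricted to cells inside w[4..5]:
  T[4,4] 'b' = {T1}  orig:{}
  T[5,5] 'b' = {T1}  orig:{}
  T[4,5] 'bb' = {S}

Original NTs in T[4,5] deriving "bb": ["S"]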